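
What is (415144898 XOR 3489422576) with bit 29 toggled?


Step 1: 415144898 ^ 3489422576 = 3611477810
Step 2: 3611477810 ^ (1 << 29) = 3611477810 ^ 536870912 = 4148348722

4148348722


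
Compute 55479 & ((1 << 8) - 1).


55479 & 255 = 183

183


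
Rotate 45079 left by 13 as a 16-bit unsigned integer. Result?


Rotate 0b1011000000010111 left by 13 (16-bit) = 0b1111011000000010 = 62978

62978


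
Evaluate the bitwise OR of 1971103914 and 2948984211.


0b1110101011111001010100010101010 | 0b10101111110001011110110110010011 = 0b11111111111111011110110110111011 = 4294831547

4294831547


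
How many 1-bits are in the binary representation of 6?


0b110 has 2 set bits

2


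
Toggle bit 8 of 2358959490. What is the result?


2358959490 ^ (1 << 8) = 2358959490 ^ 256 = 2358959234

2358959234


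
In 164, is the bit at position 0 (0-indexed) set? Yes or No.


0b10100100, bit 0 = 0. No

No


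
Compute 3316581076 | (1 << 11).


3316581076 | (1 << 11) = 3316581076 | 2048 = 3316583124

3316583124


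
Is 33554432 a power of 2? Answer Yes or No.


0b10000000000000000000000000. Only one bit set => Yes

Yes


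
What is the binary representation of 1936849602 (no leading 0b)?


1936849602 = 1110011011100011111101011000010 in binary

1110011011100011111101011000010


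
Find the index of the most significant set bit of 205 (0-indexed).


0b11001101. Highest set bit at position 7

7


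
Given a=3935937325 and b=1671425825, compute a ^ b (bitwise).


3935937325 ^ 1671425825 = 2298891276

2298891276


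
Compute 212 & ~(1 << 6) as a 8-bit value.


212 & ~(1 << 6) = 148

148


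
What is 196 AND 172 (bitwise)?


0b11000100 & 0b10101100 = 0b10000100 = 132

132


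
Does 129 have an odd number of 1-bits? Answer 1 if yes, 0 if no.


0b10000001 has 2 ones => parity 0

0


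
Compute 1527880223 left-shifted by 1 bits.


0b1011011000100011001101000011111 << 1 = 0b10110110001000110011010000111110 = 3055760446

3055760446


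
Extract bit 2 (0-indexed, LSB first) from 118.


0b1110110, position 2 = 1

1


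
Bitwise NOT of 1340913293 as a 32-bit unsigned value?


~0b1001111111011001011011010001101 = 0b10110000000100110100100101110010 = 2954054002 (32-bit unsigned)

2954054002


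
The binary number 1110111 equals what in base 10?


1110111 in decimal = 119

119


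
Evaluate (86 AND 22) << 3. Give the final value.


Step 1: 86 & 22 = 22
Step 2: 22 << 3 = 176

176


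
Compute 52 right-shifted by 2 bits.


0b110100 >> 2 = 0b1101 = 13

13


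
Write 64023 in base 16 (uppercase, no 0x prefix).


64023 = FA17 hex

FA17


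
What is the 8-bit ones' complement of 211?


211 ^ 255 = 44

44


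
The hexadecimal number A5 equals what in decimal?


A5 hex = 165 decimal

165


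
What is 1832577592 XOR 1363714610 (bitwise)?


0b1101101001110101110101000111000 ^ 0b1010001010010001010001000110010 = 0b111100011100100100100000001010 = 1014122506

1014122506


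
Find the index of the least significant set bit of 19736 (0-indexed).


0b100110100011000. Lowest set bit at position 3

3


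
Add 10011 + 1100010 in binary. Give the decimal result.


10011 + 1100010 = 1110101 = 117

117


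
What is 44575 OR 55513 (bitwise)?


0b1010111000011111 | 0b1101100011011001 = 0b1111111011011111 = 65247

65247


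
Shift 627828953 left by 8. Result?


0b100101011010111110100011011001 << 8 = 0b10010101101011111010001101100100000000 = 160724211968

160724211968


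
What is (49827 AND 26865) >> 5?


Step 1: 49827 & 26865 = 16545
Step 2: 16545 >> 5 = 517

517


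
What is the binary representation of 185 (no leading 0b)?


185 = 10111001 in binary

10111001


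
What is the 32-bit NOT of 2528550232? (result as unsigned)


~0b10010110101101101001110101011000 = 0b1101001010010010110001010100111 = 1766417063 (32-bit unsigned)

1766417063


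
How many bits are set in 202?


0b11001010 has 4 set bits

4


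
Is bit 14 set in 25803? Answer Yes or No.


0b110010011001011, bit 14 = 1. Yes

Yes


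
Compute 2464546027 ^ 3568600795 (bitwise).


0b10010010111001011111110011101011 ^ 0b11010100101101001000011011011011 = 0b1000110010100010111101000110000 = 1179744816

1179744816


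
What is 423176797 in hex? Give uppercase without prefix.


423176797 = 19392A5D hex

19392A5D


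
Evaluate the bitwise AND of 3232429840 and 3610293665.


0b11000000101010101111011100010000 & 0b11010111001100001011010110100001 = 0b11000000001000001011010100000000 = 3223368960

3223368960


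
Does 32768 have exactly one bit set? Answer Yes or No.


0b1000000000000000. Only one bit set => Yes

Yes


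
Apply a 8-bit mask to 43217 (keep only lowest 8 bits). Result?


43217 & 255 = 209

209


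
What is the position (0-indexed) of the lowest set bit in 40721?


0b1001111100010001. Lowest set bit at position 0

0


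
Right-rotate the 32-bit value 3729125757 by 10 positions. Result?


Rotate 0b11011110010001011111000101111101 right by 10 (32-bit) = 0b1011111011101111001000101111100 = 1601671548

1601671548


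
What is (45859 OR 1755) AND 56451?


Step 1: 45859 | 1755 = 47099
Step 2: 47099 & 56451 = 38019

38019


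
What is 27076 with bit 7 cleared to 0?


27076 & ~(1 << 7) = 26948

26948


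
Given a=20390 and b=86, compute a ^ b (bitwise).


20390 ^ 86 = 20464

20464


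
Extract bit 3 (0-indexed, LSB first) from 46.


0b101110, position 3 = 1

1


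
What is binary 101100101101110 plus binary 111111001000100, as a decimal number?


101100101101110 + 111111001000100 = 1101011110110010 = 55218

55218


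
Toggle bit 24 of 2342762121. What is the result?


2342762121 ^ (1 << 24) = 2342762121 ^ 16777216 = 2325984905

2325984905


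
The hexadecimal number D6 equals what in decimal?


D6 hex = 214 decimal

214


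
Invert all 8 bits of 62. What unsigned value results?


62 ^ 255 = 193

193


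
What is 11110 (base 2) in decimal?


11110 in decimal = 30

30


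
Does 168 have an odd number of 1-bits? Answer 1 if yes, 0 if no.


0b10101000 has 3 ones => parity 1

1


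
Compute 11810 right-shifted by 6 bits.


0b10111000100010 >> 6 = 0b10111000 = 184

184


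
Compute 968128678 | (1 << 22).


968128678 | (1 << 22) = 968128678 | 4194304 = 972322982

972322982


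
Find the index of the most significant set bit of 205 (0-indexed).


0b11001101. Highest set bit at position 7

7


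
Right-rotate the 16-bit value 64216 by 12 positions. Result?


Rotate 0b1111101011011000 right by 12 (16-bit) = 0b1010110110001111 = 44431

44431


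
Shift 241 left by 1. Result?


0b11110001 << 1 = 0b111100010 = 482

482


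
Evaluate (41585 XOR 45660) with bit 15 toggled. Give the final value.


Step 1: 41585 ^ 45660 = 4141
Step 2: 4141 ^ (1 << 15) = 4141 ^ 32768 = 36909

36909


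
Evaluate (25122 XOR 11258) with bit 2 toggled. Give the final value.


Step 1: 25122 ^ 11258 = 18904
Step 2: 18904 ^ (1 << 2) = 18904 ^ 4 = 18908

18908


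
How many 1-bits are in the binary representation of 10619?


0b10100101111011 has 9 set bits

9


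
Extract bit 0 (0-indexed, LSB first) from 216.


0b11011000, position 0 = 0

0


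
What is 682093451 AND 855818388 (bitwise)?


0b101000101001111110101110001011 & 0b110011000000101100000010010100 = 0b100000000000101100000010000000 = 537051264

537051264


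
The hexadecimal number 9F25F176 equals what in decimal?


9F25F176 hex = 2670063990 decimal

2670063990


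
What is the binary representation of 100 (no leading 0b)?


100 = 1100100 in binary

1100100


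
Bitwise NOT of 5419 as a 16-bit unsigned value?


~0b1010100101011 = 0b1110101011010100 = 60116 (16-bit unsigned)

60116


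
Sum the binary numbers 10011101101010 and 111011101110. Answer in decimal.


10011101101010 + 111011101110 = 11011001011000 = 13912

13912


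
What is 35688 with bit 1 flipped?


35688 ^ (1 << 1) = 35688 ^ 2 = 35690

35690


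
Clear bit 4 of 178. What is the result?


178 & ~(1 << 4) = 162

162


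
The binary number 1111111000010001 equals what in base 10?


1111111000010001 in decimal = 65041

65041


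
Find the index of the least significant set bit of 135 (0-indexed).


0b10000111. Lowest set bit at position 0

0


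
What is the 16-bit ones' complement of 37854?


37854 ^ 65535 = 27681

27681


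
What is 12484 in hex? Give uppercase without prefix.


12484 = 30C4 hex

30C4


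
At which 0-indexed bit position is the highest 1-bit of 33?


0b100001. Highest set bit at position 5

5


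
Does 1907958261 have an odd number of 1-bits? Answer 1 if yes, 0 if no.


0b1110001101110010010000111110101 has 17 ones => parity 1

1


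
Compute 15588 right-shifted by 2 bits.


0b11110011100100 >> 2 = 0b111100111001 = 3897

3897


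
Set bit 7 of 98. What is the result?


98 | (1 << 7) = 98 | 128 = 226

226


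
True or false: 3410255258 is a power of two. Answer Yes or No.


0b11001011010001000101110110011010. Multiple bits set => No

No


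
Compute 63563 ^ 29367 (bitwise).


0b1111100001001011 ^ 0b111001010110111 = 0b1000101011111100 = 35580

35580


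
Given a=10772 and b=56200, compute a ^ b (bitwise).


10772 ^ 56200 = 61852

61852


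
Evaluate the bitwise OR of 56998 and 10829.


0b1101111010100110 | 0b10101001001101 = 0b1111111011101111 = 65263

65263


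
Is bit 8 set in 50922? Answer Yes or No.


0b1100011011101010, bit 8 = 0. No

No


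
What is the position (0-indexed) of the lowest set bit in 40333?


0b1001110110001101. Lowest set bit at position 0

0


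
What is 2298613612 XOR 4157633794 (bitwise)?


0b10001001000000100000111101101100 ^ 0b11110111110100000111010100000010 = 0b1111110110100100111101001101110 = 2127723118

2127723118


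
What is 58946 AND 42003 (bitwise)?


0b1110011001000010 & 0b1010010000010011 = 0b1010010000000010 = 41986

41986


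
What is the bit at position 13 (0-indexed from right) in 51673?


0b1100100111011001, position 13 = 0

0


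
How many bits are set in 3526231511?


0b11010010001011100000010111010111 has 16 set bits

16


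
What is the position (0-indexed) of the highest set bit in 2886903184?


0b10101100000100101010010110010000. Highest set bit at position 31

31


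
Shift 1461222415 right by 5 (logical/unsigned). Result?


0b1010111000110000111110000001111 >> 5 = 0b10101110001100001111100000 = 45663200

45663200


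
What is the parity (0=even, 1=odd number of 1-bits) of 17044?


0b100001010010100 has 5 ones => parity 1

1


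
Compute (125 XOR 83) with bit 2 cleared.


Step 1: 125 ^ 83 = 46
Step 2: 46 & ~(1 << 2) = 42

42


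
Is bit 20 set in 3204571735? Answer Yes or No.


0b10111111000000011110001001010111, bit 20 = 0. No

No


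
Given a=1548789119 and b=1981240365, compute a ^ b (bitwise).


1548789119 ^ 1981240365 = 709357906

709357906


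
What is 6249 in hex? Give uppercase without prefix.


6249 = 1869 hex

1869


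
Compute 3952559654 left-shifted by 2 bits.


0b11101011100101110100011000100110 << 2 = 0b1110101110010111010001100010011000 = 15810238616

15810238616


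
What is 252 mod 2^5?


252 & 31 = 28

28


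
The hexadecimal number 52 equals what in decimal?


52 hex = 82 decimal

82


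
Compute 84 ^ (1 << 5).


84 ^ (1 << 5) = 84 ^ 32 = 116

116


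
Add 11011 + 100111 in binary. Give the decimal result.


11011 + 100111 = 1000010 = 66

66


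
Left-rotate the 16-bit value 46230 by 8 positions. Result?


Rotate 0b1011010010010110 left by 8 (16-bit) = 0b1001011010110100 = 38580

38580


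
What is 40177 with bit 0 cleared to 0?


40177 & ~(1 << 0) = 40176

40176


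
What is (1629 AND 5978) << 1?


Step 1: 1629 & 5978 = 1624
Step 2: 1624 << 1 = 3248

3248


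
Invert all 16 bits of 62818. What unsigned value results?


62818 ^ 65535 = 2717

2717


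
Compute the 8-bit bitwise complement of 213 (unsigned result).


~0b11010101 = 0b101010 = 42 (8-bit unsigned)

42


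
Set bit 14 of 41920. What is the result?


41920 | (1 << 14) = 41920 | 16384 = 58304

58304


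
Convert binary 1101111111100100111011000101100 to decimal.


1101111111100100111011000101100 in decimal = 1878160940

1878160940


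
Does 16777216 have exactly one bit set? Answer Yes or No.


0b1000000000000000000000000. Only one bit set => Yes

Yes


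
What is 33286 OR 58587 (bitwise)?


0b1000001000000110 | 0b1110010011011011 = 0b1110011011011111 = 59103

59103


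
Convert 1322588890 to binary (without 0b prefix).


1322588890 = 1001110110101010001101011011010 in binary

1001110110101010001101011011010


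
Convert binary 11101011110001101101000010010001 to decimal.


11101011110001101101000010010001 in decimal = 3955675281

3955675281


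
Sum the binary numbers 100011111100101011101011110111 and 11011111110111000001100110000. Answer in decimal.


100011111100101011101011110111 + 11011111110111000001100110000 = 111111111011100011111000100111 = 1072578087

1072578087


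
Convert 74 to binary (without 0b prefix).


74 = 1001010 in binary

1001010


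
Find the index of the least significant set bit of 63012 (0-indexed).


0b1111011000100100. Lowest set bit at position 2

2


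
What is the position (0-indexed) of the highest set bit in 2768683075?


0b10100101000001101100000001000011. Highest set bit at position 31

31


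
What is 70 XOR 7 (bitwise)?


0b1000110 ^ 0b111 = 0b1000001 = 65

65


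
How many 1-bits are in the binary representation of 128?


0b10000000 has 1 set bits

1


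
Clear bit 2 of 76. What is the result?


76 & ~(1 << 2) = 72

72


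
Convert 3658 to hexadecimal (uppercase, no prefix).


3658 = E4A hex

E4A


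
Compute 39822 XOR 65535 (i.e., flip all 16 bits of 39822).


39822 ^ 65535 = 25713

25713


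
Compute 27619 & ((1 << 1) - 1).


27619 & 1 = 1

1


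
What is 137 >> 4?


0b10001001 >> 4 = 0b1000 = 8

8


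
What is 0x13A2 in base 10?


13A2 hex = 5026 decimal

5026


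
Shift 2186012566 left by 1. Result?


0b10000010010010111110011110010110 << 1 = 0b100000100100101111100111100101100 = 4372025132

4372025132


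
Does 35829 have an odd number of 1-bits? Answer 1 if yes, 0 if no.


0b1000101111110101 has 10 ones => parity 0

0


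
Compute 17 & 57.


0b10001 & 0b111001 = 0b10001 = 17

17


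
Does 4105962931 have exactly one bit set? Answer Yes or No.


0b11110100101111000000010110110011. Multiple bits set => No

No


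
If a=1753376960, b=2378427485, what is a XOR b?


1753376960 ^ 2378427485 = 3846276253

3846276253


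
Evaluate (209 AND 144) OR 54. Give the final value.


Step 1: 209 & 144 = 144
Step 2: 144 | 54 = 182

182


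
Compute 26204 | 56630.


0b110011001011100 | 0b1101110100110110 = 0b1111111101111110 = 65406

65406


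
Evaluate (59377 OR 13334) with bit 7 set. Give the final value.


Step 1: 59377 | 13334 = 63479
Step 2: 63479 | (1 << 7) = 63479 | 128 = 63479

63479


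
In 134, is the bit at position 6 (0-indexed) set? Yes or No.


0b10000110, bit 6 = 0. No

No


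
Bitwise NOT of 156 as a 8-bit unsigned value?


~0b10011100 = 0b1100011 = 99 (8-bit unsigned)

99


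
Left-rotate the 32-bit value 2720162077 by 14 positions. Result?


Rotate 0b10100010001000100110000100011101 left by 14 (32-bit) = 0b10011000010001110110100010001000 = 2554816648

2554816648


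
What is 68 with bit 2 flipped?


68 ^ (1 << 2) = 68 ^ 4 = 64

64


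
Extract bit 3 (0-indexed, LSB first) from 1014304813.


0b111100011101010001000000101101, position 3 = 1

1


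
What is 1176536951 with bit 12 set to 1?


1176536951 | (1 << 12) = 1176536951 | 4096 = 1176541047

1176541047


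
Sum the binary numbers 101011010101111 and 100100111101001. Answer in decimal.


101011010101111 + 100100111101001 = 1010000010011000 = 41112

41112


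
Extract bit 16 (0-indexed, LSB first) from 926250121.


0b110111001101010111010010001001, position 16 = 1

1


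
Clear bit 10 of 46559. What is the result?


46559 & ~(1 << 10) = 45535

45535


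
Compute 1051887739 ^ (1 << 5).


1051887739 ^ (1 << 5) = 1051887739 ^ 32 = 1051887707

1051887707


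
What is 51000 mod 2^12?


51000 & 4095 = 1848

1848


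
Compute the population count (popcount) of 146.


0b10010010 has 3 set bits

3


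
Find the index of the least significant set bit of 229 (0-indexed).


0b11100101. Lowest set bit at position 0

0


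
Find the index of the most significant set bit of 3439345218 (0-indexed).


0b11001101000000000011111001000010. Highest set bit at position 31

31


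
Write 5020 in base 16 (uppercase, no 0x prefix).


5020 = 139C hex

139C


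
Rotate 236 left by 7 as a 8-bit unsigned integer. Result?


Rotate 0b11101100 left by 7 (8-bit) = 0b1110110 = 118

118


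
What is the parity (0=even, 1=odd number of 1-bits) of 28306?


0b110111010010010 has 8 ones => parity 0

0


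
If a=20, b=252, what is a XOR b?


20 ^ 252 = 232

232


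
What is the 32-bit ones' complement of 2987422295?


2987422295 ^ 4294967295 = 1307545000

1307545000


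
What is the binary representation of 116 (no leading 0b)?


116 = 1110100 in binary

1110100


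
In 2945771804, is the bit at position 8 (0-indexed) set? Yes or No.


0b10101111100101001110100100011100, bit 8 = 1. Yes

Yes


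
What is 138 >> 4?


0b10001010 >> 4 = 0b1000 = 8

8


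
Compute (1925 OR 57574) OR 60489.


Step 1: 1925 | 57574 = 59367
Step 2: 59367 | 60489 = 61423

61423


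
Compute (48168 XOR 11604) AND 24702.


Step 1: 48168 ^ 11604 = 37244
Step 2: 37244 & 24702 = 124

124


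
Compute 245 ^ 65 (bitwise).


0b11110101 ^ 0b1000001 = 0b10110100 = 180

180


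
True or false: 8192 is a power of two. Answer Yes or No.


0b10000000000000. Only one bit set => Yes

Yes


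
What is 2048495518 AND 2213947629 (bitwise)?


0b1111010000110011000111110011110 & 0b10000011111101100010100011101101 = 0b10000100000000100010001100 = 34605196

34605196


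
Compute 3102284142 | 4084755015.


0b10111000111010010001100101101110 | 0b11110011011110000110101001000111 = 0b11111011111110010111101101101111 = 4227431279

4227431279


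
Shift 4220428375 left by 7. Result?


0b11111011100011101010000001010111 << 7 = 0b111110111000111010100000010101110000000 = 540214832000

540214832000


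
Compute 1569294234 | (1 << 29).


1569294234 | (1 << 29) = 1569294234 | 536870912 = 2106165146

2106165146


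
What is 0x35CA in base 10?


35CA hex = 13770 decimal

13770


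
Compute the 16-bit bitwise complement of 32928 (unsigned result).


~0b1000000010100000 = 0b111111101011111 = 32607 (16-bit unsigned)

32607


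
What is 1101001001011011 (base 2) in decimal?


1101001001011011 in decimal = 53851

53851


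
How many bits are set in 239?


0b11101111 has 7 set bits

7


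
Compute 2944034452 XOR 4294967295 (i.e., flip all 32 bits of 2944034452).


2944034452 ^ 4294967295 = 1350932843

1350932843


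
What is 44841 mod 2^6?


44841 & 63 = 41

41


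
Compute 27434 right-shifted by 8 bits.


0b110101100101010 >> 8 = 0b1101011 = 107

107


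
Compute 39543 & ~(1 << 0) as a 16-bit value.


39543 & ~(1 << 0) = 39542

39542


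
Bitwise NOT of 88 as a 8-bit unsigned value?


~0b1011000 = 0b10100111 = 167 (8-bit unsigned)

167


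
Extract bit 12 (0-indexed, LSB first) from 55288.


0b1101011111111000, position 12 = 1

1


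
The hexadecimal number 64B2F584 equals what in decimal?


64B2F584 hex = 1689449860 decimal

1689449860


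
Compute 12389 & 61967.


0b11000001100101 & 0b1111001000001111 = 0b11000000000101 = 12293

12293


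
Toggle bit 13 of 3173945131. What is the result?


3173945131 ^ (1 << 13) = 3173945131 ^ 8192 = 3173953323

3173953323


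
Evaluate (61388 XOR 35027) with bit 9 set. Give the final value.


Step 1: 61388 ^ 35027 = 26399
Step 2: 26399 | (1 << 9) = 26399 | 512 = 26399

26399


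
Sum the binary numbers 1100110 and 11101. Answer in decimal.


1100110 + 11101 = 10000011 = 131

131


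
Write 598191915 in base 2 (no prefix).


598191915 = 100011101001111010111100101011 in binary

100011101001111010111100101011


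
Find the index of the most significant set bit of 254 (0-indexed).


0b11111110. Highest set bit at position 7

7


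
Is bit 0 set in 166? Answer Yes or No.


0b10100110, bit 0 = 0. No

No


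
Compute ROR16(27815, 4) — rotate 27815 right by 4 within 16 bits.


Rotate 0b110110010100111 right by 4 (16-bit) = 0b111011011001010 = 30410

30410


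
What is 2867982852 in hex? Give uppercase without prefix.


2867982852 = AAF1F204 hex

AAF1F204


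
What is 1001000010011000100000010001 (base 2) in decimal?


1001000010011000100000010001 in decimal = 151619601

151619601


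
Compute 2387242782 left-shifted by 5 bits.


0b10001110010010100110111100011110 << 5 = 0b1000111001001010011011110001111000000 = 76391769024

76391769024


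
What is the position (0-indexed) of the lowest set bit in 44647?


0b1010111001100111. Lowest set bit at position 0

0


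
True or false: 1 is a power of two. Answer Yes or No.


0b1. Only one bit set => Yes

Yes


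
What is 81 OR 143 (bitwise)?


0b1010001 | 0b10001111 = 0b11011111 = 223

223


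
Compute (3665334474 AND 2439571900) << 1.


Step 1: 3665334474 & 2439571900 = 2422767752
Step 2: 2422767752 << 1 = 4845535504

4845535504


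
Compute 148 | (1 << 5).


148 | (1 << 5) = 148 | 32 = 180

180


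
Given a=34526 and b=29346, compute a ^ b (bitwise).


34526 ^ 29346 = 62588

62588


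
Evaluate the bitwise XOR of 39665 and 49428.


0b1001101011110001 ^ 0b1100000100010100 = 0b101101111100101 = 23525

23525


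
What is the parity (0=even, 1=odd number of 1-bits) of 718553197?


0b101010110101000100000001101101 has 13 ones => parity 1

1


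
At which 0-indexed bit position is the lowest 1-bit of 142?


0b10001110. Lowest set bit at position 1

1


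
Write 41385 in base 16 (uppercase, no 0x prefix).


41385 = A1A9 hex

A1A9


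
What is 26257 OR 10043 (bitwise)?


0b110011010010001 | 0b10011100111011 = 0b110011110111011 = 26555

26555


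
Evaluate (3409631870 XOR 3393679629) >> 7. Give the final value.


Step 1: 3409631870 ^ 3393679629 = 25013107
Step 2: 25013107 >> 7 = 195414

195414


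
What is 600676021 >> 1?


0b100011110011011001011010110101 >> 1 = 0b10001111001101100101101011010 = 300338010

300338010


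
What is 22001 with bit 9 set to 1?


22001 | (1 << 9) = 22001 | 512 = 22513

22513


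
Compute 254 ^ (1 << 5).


254 ^ (1 << 5) = 254 ^ 32 = 222

222


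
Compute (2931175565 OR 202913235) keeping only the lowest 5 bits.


Step 1: 2931175565 | 202913235 = 2931701215
Step 2: 2931701215 & 31 = 31

31


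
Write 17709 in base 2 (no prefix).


17709 = 100010100101101 in binary

100010100101101


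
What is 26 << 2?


0b11010 << 2 = 0b1101000 = 104

104


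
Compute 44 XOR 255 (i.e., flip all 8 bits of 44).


44 ^ 255 = 211

211


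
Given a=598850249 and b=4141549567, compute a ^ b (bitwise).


598850249 ^ 4141549567 = 3580542262

3580542262


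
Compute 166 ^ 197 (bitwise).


0b10100110 ^ 0b11000101 = 0b1100011 = 99

99


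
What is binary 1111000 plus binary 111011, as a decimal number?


1111000 + 111011 = 10110011 = 179

179


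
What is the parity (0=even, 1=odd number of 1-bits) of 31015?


0b111100100100111 has 9 ones => parity 1

1


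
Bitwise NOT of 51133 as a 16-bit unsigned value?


~0b1100011110111101 = 0b11100001000010 = 14402 (16-bit unsigned)

14402


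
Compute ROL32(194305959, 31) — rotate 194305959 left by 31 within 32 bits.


Rotate 0b1011100101001101111110100111 left by 31 (32-bit) = 0b10000101110010100110111111010011 = 2244636627

2244636627


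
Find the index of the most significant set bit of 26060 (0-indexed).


0b110010111001100. Highest set bit at position 14

14


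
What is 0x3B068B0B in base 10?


3B068B0B hex = 990284555 decimal

990284555


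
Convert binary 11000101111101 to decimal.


11000101111101 in decimal = 12669

12669


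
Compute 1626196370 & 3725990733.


0b1100000111011011100100110010010 & 0b11011110000101100001101101001101 = 0b1000000000001000000100100000000 = 1074006272

1074006272


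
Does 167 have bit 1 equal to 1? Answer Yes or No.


0b10100111, bit 1 = 1. Yes

Yes


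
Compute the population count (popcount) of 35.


0b100011 has 3 set bits

3


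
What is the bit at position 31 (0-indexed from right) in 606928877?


0b100100001011001111111111101101, position 31 = 0

0


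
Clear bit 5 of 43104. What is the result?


43104 & ~(1 << 5) = 43072

43072


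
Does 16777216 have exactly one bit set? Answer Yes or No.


0b1000000000000000000000000. Only one bit set => Yes

Yes


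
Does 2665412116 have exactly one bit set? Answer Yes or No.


0b10011110110111101111011000010100. Multiple bits set => No

No


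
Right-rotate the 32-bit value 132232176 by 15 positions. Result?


Rotate 0b111111000011011001111110000 right by 15 (32-bit) = 0b1100111111000000000111111000011 = 1742737347

1742737347


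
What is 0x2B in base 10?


2B hex = 43 decimal

43


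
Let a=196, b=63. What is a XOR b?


196 ^ 63 = 251

251


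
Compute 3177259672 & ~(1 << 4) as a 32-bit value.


3177259672 & ~(1 << 4) = 3177259656

3177259656


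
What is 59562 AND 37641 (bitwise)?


0b1110100010101010 & 0b1001001100001001 = 0b1000000000001000 = 32776

32776


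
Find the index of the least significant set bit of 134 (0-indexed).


0b10000110. Lowest set bit at position 1

1


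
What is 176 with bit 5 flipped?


176 ^ (1 << 5) = 176 ^ 32 = 144

144


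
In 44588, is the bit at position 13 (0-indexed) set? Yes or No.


0b1010111000101100, bit 13 = 1. Yes

Yes


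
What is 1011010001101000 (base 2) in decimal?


1011010001101000 in decimal = 46184

46184


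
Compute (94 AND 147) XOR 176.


Step 1: 94 & 147 = 18
Step 2: 18 ^ 176 = 162

162


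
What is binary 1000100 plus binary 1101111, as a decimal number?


1000100 + 1101111 = 10110011 = 179

179


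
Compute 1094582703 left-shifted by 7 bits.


0b1000001001111100000000110101111 << 7 = 0b10000010011111000000001101011110000000 = 140106585984

140106585984


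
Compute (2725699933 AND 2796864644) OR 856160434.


Step 1: 2725699933 & 2796864644 = 2721366020
Step 2: 2721366020 | 856160434 = 3006789814

3006789814


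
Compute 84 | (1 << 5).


84 | (1 << 5) = 84 | 32 = 116

116


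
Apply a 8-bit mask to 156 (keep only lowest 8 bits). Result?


156 & 255 = 156

156


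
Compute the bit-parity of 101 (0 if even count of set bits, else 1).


0b1100101 has 4 ones => parity 0

0


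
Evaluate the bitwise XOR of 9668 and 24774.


0b10010111000100 ^ 0b110000011000110 = 0b100010100000010 = 17666

17666


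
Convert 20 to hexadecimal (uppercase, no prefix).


20 = 14 hex

14


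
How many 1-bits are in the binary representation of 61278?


0b1110111101011110 has 12 set bits

12


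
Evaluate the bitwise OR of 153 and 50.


0b10011001 | 0b110010 = 0b10111011 = 187

187


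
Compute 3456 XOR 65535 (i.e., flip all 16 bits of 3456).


3456 ^ 65535 = 62079

62079


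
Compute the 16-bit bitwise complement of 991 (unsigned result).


~0b1111011111 = 0b1111110000100000 = 64544 (16-bit unsigned)

64544


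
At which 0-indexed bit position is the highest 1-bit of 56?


0b111000. Highest set bit at position 5

5


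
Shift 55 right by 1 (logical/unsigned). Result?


0b110111 >> 1 = 0b11011 = 27

27


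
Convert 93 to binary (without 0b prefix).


93 = 1011101 in binary

1011101


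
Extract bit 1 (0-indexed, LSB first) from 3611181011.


0b11010111001111100011111111010011, position 1 = 1

1


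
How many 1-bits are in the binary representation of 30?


0b11110 has 4 set bits

4


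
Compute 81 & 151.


0b1010001 & 0b10010111 = 0b10001 = 17

17


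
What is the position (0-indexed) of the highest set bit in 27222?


0b110101001010110. Highest set bit at position 14

14


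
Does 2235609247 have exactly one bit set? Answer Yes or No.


0b10000101010000001011000010011111. Multiple bits set => No

No


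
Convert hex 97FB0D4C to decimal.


97FB0D4C hex = 2549812556 decimal

2549812556


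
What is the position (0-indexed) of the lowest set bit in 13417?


0b11010001101001. Lowest set bit at position 0

0


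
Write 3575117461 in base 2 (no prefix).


3575117461 = 11010101000101111111011010010101 in binary

11010101000101111111011010010101


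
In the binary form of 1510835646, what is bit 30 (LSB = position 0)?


0b1011010000011011000010110111110, position 30 = 1

1


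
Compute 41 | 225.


0b101001 | 0b11100001 = 0b11101001 = 233

233


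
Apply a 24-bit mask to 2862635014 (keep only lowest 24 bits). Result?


2862635014 & 16777215 = 10508294

10508294


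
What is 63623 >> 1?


0b1111100010000111 >> 1 = 0b111110001000011 = 31811

31811


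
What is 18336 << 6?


0b100011110100000 << 6 = 0b100011110100000000000 = 1173504

1173504


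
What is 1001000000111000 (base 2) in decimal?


1001000000111000 in decimal = 36920

36920


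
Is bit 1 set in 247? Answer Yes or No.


0b11110111, bit 1 = 1. Yes

Yes


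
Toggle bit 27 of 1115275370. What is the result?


1115275370 ^ (1 << 27) = 1115275370 ^ 134217728 = 1249493098

1249493098


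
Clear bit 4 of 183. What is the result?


183 & ~(1 << 4) = 167

167


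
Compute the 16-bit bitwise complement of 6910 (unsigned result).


~0b1101011111110 = 0b1110010100000001 = 58625 (16-bit unsigned)

58625


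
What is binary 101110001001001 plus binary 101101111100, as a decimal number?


101110001001001 + 101101111100 = 110011111000101 = 26565

26565


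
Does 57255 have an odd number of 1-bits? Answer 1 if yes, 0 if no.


0b1101111110100111 has 12 ones => parity 0

0


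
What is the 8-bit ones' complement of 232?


232 ^ 255 = 23

23


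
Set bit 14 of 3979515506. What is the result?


3979515506 | (1 << 14) = 3979515506 | 16384 = 3979531890

3979531890


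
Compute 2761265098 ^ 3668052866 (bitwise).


0b10100100100101011000111111001010 ^ 0b11011010101000100000101110000010 = 0b1111110001101111000010001001000 = 2117567560

2117567560


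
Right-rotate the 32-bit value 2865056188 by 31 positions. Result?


Rotate 0b10101010110001010100100110111100 right by 31 (32-bit) = 0b1010101100010101001001101111001 = 1435145081

1435145081


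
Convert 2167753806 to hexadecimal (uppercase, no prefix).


2167753806 = 81354C4E hex

81354C4E


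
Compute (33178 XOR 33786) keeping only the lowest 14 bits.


Step 1: 33178 ^ 33786 = 608
Step 2: 608 & 16383 = 608

608


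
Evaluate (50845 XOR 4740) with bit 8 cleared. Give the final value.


Step 1: 50845 ^ 4740 = 54297
Step 2: 54297 & ~(1 << 8) = 54297

54297


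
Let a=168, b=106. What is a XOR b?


168 ^ 106 = 194

194


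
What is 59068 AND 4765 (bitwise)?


0b1110011010111100 & 0b1001010011101 = 0b1010011100 = 668

668


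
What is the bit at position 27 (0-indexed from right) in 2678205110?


0b10011111101000100010101010110110, position 27 = 1

1


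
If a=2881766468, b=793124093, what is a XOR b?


2881766468 ^ 793124093 = 2223134905

2223134905


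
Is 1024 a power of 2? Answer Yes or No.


0b10000000000. Only one bit set => Yes

Yes


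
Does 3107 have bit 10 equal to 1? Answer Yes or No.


0b110000100011, bit 10 = 1. Yes

Yes


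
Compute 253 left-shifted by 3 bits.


0b11111101 << 3 = 0b11111101000 = 2024

2024


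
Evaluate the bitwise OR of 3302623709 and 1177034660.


0b11000100110110100000100111011101 | 0b1000110001010000001111110100100 = 0b11000110111110100001111111111101 = 3338280957

3338280957


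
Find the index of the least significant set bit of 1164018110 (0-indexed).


0b1000101011000011000000110111110. Lowest set bit at position 1

1


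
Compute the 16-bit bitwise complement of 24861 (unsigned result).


~0b110000100011101 = 0b1001111011100010 = 40674 (16-bit unsigned)

40674


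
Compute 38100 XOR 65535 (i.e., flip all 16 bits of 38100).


38100 ^ 65535 = 27435

27435


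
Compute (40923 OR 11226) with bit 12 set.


Step 1: 40923 | 11226 = 49115
Step 2: 49115 | (1 << 12) = 49115 | 4096 = 49115

49115


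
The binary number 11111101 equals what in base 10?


11111101 in decimal = 253

253


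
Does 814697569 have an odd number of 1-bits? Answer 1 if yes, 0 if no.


0b110000100011110100110001100001 has 13 ones => parity 1

1


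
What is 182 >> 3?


0b10110110 >> 3 = 0b10110 = 22

22


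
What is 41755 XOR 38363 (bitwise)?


0b1010001100011011 ^ 0b1001010111011011 = 0b11011011000000 = 14016

14016


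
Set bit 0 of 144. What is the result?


144 | (1 << 0) = 144 | 1 = 145

145


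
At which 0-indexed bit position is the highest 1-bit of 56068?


0b1101101100000100. Highest set bit at position 15

15


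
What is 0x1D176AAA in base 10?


1D176AAA hex = 488073898 decimal

488073898


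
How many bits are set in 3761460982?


0b11100000001100110101011011110110 has 17 set bits

17


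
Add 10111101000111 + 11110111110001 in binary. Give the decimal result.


10111101000111 + 11110111110001 = 110110100111000 = 27960

27960


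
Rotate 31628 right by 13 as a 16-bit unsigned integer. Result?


Rotate 0b111101110001100 right by 13 (16-bit) = 0b1101110001100011 = 56419

56419


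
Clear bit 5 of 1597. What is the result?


1597 & ~(1 << 5) = 1565

1565


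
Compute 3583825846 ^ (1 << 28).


3583825846 ^ (1 << 28) = 3583825846 ^ 268435456 = 3315390390

3315390390


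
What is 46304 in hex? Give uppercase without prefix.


46304 = B4E0 hex

B4E0


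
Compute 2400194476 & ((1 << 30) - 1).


2400194476 & 1073741823 = 252710828

252710828


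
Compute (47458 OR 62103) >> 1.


Step 1: 47458 | 62103 = 64503
Step 2: 64503 >> 1 = 32251

32251


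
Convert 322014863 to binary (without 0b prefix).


322014863 = 10011001100011000111010001111 in binary

10011001100011000111010001111


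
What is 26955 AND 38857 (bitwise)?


0b110100101001011 & 0b1001011111001001 = 0b101001001 = 329

329


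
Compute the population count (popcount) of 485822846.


0b11100111101010001000101111110 has 17 set bits

17


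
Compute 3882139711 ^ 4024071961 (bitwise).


0b11100111011001001100000000111111 ^ 0b11101111110110100111011100011001 = 0b1000101111101011011100100110 = 146716454

146716454


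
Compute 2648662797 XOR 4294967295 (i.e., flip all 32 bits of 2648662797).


2648662797 ^ 4294967295 = 1646304498

1646304498


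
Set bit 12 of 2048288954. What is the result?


2048288954 | (1 << 12) = 2048288954 | 4096 = 2048293050

2048293050


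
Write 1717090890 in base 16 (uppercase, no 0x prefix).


1717090890 = 6658BA4A hex

6658BA4A


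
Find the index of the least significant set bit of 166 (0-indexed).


0b10100110. Lowest set bit at position 1

1


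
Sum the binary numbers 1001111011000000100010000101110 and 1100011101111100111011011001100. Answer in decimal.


1001111011000000100010000101110 + 1100011101111100111011011001100 = 10110011000111101011101011111010 = 3005135610

3005135610


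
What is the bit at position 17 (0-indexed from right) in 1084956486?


0b1000000101010110001111101000110, position 17 = 1

1


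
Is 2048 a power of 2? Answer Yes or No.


0b100000000000. Only one bit set => Yes

Yes


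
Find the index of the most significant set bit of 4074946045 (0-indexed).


0b11110010111000101011110111111101. Highest set bit at position 31

31


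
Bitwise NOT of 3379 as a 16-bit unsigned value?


~0b110100110011 = 0b1111001011001100 = 62156 (16-bit unsigned)

62156


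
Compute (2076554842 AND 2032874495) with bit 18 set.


Step 1: 2076554842 & 2032874495 = 2030121562
Step 2: 2030121562 | (1 << 18) = 2030121562 | 262144 = 2030383706

2030383706


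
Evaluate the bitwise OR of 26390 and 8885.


0b110011100010110 | 0b10001010110101 = 0b110011110110111 = 26551

26551


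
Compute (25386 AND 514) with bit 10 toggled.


Step 1: 25386 & 514 = 514
Step 2: 514 ^ (1 << 10) = 514 ^ 1024 = 1538

1538


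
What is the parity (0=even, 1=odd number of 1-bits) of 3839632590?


0b11100100110111000010010011001110 has 16 ones => parity 0

0


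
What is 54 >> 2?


0b110110 >> 2 = 0b1101 = 13

13


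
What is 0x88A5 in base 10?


88A5 hex = 34981 decimal

34981


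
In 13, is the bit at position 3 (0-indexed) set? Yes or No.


0b1101, bit 3 = 1. Yes

Yes


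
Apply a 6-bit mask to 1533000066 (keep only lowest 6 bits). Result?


1533000066 & 63 = 2

2


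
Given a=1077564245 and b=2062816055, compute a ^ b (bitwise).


1077564245 ^ 2062816055 = 986595426

986595426


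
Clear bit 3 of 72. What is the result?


72 & ~(1 << 3) = 64

64


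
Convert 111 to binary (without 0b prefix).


111 = 1101111 in binary

1101111


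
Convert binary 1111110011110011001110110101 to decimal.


1111110011110011001110110101 in decimal = 265237429

265237429


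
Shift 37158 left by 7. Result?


0b1001000100100110 << 7 = 0b10010001001001100000000 = 4756224

4756224


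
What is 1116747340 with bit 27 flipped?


1116747340 ^ (1 << 27) = 1116747340 ^ 134217728 = 1250965068

1250965068


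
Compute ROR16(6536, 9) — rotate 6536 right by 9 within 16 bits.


Rotate 0b1100110001000 right by 9 (16-bit) = 0b1100010000001100 = 50188

50188


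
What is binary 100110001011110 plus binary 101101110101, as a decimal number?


100110001011110 + 101101110101 = 101011111010011 = 22483

22483


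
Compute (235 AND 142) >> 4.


Step 1: 235 & 142 = 138
Step 2: 138 >> 4 = 8

8


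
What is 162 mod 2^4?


162 & 15 = 2

2


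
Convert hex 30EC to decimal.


30EC hex = 12524 decimal

12524


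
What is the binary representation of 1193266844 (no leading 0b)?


1193266844 = 1000111000111111100111010011100 in binary

1000111000111111100111010011100


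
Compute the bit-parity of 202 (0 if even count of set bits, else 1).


0b11001010 has 4 ones => parity 0

0
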